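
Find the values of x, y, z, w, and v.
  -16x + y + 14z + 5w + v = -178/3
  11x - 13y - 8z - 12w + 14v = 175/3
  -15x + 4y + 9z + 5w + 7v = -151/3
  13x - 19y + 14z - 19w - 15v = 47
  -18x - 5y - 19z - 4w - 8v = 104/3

Row-reduce the augmented matrix:
R1 ← R1 / (-16).
R2 ← R2 − 11·R1.
R3 ← R3 + 15·R1.
R4 ← R4 − 13·R1.
R5 ← R5 + 18·R1.
R2 ← R2 / (-197/16).
R1 ← R1 + 1/16·R2.
R3 ← R3 − 49/16·R2.
R4 ← R4 + 291/16·R2.
R5 ← R5 + 49/8·R2.
R3 ← R3 / (-733/197).
R1 ← R1 + 174/197·R3.
R2 ← R2 + 26/197·R3.
R4 ← R4 − 4526/197·R3.
R5 ← R5 + 7005/197·R3.
R4 ← R4 / (-9903/733).
R1 ← R1 − 119/733·R4.
R2 ← R2 − 557/733·R4.
R3 ← R3 − 358/733·R4.
R5 ← R5 − 8797/733·R4.
R5 ← R5 / (-870134/9903).
R1 ← R1 + 21328/9903·R5.
R2 ← R2 + 1798/9903·R5.
R3 ← R3 + 17228/9903·R5.
R4 ← R4 + 17671/9903·R5.
Reading off the reduced rows gives x = 1, y = 0, z = -2, w = -3, v = -1/3.

x = 1, y = 0, z = -2, w = -3, v = -1/3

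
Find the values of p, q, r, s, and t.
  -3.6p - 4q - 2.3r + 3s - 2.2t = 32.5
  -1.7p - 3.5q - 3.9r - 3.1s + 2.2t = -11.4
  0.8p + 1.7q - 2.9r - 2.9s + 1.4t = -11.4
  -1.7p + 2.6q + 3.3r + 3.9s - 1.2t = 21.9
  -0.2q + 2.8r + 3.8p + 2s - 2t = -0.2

Row-reduce the augmented matrix:
R1 ← R1 / (-18/5).
R2 ← R2 + 17/10·R1.
R3 ← R3 − 4/5·R1.
R4 ← R4 + 17/10·R1.
R5 ← R5 − 19/5·R1.
R2 ← R2 / (-29/18).
R1 ← R1 − 10/9·R2.
R3 ← R3 − 73/90·R2.
R4 ← R4 − 202/45·R2.
R5 ← R5 + 199/45·R2.
R3 ← R3 / (-28001/5800).
R1 ← R1 + 151/116·R3.
R2 ← R2 − 1013/580·R3.
R4 ← R4 + 20033/5800·R3.
R5 ← R5 − 11739/1450·R3.
R4 ← R4 / (-385091/56002).
R1 ← R1 + 76526/28001·R4.
R2 ← R2 − 32841/28001·R4.
R3 ← R3 − 26142/28001·R4.
R5 ← R5 − 1400857/140005·R4.
R5 ← R5 / (12520528/9627275).
R1 ← R1 + 1232984/1925455·R5.
R2 ← R2 − 213214/1925455·R5.
R3 ← R3 − 827898/1925455·R5.
R4 ← R4 + 1972574/1925455·R5.
Reading off the reduced rows gives p = -2, q = 1, r = -3, s = 6, t = -2.

p = -2, q = 1, r = -3, s = 6, t = -2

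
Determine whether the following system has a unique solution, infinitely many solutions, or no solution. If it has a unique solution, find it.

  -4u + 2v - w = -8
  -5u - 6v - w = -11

Row-reduce:
R1 ← R1 / (-4).
R2 ← R2 + 5·R1.
R2 ← R2 / (-17/2).
R1 ← R1 + 1/2·R2.
Rank is 2 with 3 unknowns, leaving w free.

infinitely many solutions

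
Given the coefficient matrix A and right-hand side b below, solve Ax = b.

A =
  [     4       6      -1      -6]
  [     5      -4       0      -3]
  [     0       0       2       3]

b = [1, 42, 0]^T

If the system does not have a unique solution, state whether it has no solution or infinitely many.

infinitely many solutions

Row-reduce:
R1 ← R1 / (4).
R2 ← R2 − 5·R1.
R2 ← R2 / (-23/2).
R1 ← R1 − 3/2·R2.
R3 ← R3 / (2).
R1 ← R1 + 2/23·R3.
R2 ← R2 + 5/46·R3.
Rank is 3 with 4 unknowns, leaving x_4 free.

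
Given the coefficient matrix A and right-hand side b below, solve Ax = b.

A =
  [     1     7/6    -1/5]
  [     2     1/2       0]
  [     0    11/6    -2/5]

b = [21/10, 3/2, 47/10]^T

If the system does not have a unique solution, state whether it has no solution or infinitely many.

no solution

Row-reduce:
R2 ← R2 − 2·R1.
R2 ← R2 / (-11/6).
R1 ← R1 − 7/6·R2.
R3 ← R3 − 11/6·R2.
Row 3 reduces to 0 = 2, a contradiction. The system is inconsistent.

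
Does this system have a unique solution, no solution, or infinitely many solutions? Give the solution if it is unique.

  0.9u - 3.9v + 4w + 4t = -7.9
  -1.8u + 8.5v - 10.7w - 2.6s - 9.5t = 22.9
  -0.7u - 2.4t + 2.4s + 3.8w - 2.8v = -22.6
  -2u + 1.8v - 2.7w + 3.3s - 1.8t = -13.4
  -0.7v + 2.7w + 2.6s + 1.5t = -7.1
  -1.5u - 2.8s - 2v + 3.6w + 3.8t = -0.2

Row-reduce the augmented matrix:
R1 ← R1 / (9/10).
R2 ← R2 + 9/5·R1.
R3 ← R3 + 7/10·R1.
R4 ← R4 + 2·R1.
R6 ← R6 + 3/2·R1.
R2 ← R2 / (7/10).
R1 ← R1 + 13/3·R2.
R3 ← R3 + 35/6·R2.
R4 ← R4 + 103/15·R2.
R5 ← R5 + 7/10·R2.
R6 ← R6 + 17/2·R2.
R3 ← R3 / (-1403/90).
R1 ← R1 + 773/63·R3.
R2 ← R2 + 27/7·R3.
R4 ← R4 + 12787/630·R3.
R6 ← R6 + 4729/210·R3.
R4 ← R4 / (282899/98210).
R1 ← R1 + 9140/9821·R4.
R2 ← R2 − 10340/9821·R4.
R3 ← R3 − 1734/1403·R4.
R6 ← R6 + 321128/49105·R4.
Swap R5 and R6.
R5 ← R5 / (37932802/1414495).
R1 ← R1 − 1961358/282899·R5.
R2 ← R2 + 579662/282899·R5.
R3 ← R3 + 723577/282899·R5.
R4 ← R4 − 758555/282899·R5.
R6 reduces to 0 = 0, so the extra equation is consistent.
Reading off the reduced rows gives u = 4, v = 5, w = 1, s = -3, t = 1.

u = 4, v = 5, w = 1, s = -3, t = 1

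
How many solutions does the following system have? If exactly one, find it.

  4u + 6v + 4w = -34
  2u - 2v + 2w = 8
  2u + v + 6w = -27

u = 4, v = -5, w = -5

Row-reduce the augmented matrix:
R1 ← R1 / (4).
R2 ← R2 − 2·R1.
R3 ← R3 − 2·R1.
R2 ← R2 / (-5).
R1 ← R1 − 3/2·R2.
R3 ← R3 + 2·R2.
R3 ← R3 / (4).
R1 ← R1 − 1·R3.
Reading off the reduced rows gives u = 4, v = -5, w = -5.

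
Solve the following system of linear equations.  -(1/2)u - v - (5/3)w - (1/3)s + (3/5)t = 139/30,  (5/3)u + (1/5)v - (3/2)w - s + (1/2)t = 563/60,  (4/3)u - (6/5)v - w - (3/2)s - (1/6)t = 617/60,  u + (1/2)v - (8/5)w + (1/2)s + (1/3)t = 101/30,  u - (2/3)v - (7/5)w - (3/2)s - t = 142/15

Row-reduce the augmented matrix:
R1 ← R1 / (-1/2).
R2 ← R2 − 5/3·R1.
R3 ← R3 − 4/3·R1.
R4 ← R4 − 1·R1.
R5 ← R5 − 1·R1.
R2 ← R2 / (-47/15).
R1 ← R1 − 2·R2.
R3 ← R3 + 58/15·R2.
R4 ← R4 + 3/2·R2.
R5 ← R5 + 8/3·R2.
R3 ← R3 / (460/141).
R1 ← R1 + 55/47·R3.
R2 ← R2 − 635/282·R3.
R4 ← R4 + 4387/2820·R3.
R5 ← R5 − 2689/2115·R3.
R4 ← R4 / (17427/18400).
R1 ← R1 + 111/184·R4.
R2 ← R2 − 193/368·R4.
R3 ← R3 − 61/920·R4.
R5 ← R5 + 6269/13800·R4.
R5 ← R5 / (-261461/174270).
R1 ← R1 + 76/157·R5.
R2 ← R2 − 3439/5809·R5.
R3 ← R3 + 8273/17427·R5.
R4 ← R4 + 41503/87135·R5.
Reading off the reduced rows gives u = 2, v = -1, w = -2, s = -3, t = 1/2.

u = 2, v = -1, w = -2, s = -3, t = 1/2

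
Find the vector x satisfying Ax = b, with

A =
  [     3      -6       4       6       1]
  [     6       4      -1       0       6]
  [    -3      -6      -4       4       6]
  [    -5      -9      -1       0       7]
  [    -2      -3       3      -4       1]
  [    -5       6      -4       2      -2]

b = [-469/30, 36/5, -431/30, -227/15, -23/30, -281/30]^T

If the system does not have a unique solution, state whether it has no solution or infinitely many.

x_1 = 5/2, x_2 = -1/2, x_3 = -11/5, x_4 = -8/3, x_5 = -4/3

Row-reduce the augmented matrix:
R1 ← R1 / (3).
R2 ← R2 − 6·R1.
R3 ← R3 + 3·R1.
R4 ← R4 + 5·R1.
R5 ← R5 + 2·R1.
R6 ← R6 + 5·R1.
R2 ← R2 / (16).
R1 ← R1 + 2·R2.
R3 ← R3 + 12·R2.
R4 ← R4 + 19·R2.
R5 ← R5 + 7·R2.
R6 ← R6 + 4·R2.
R3 ← R3 / (-27/4).
R1 ← R1 − 5/24·R3.
R2 ← R2 + 9/16·R3.
R4 ← R4 + 241/48·R3.
R5 ← R5 − 83/48·R3.
R6 ← R6 − 5/12·R3.
R4 ← R4 / (-809/162).
R1 ← R1 − 43/81·R4.
R2 ← R2 + 5/6·R4.
R3 ← R3 + 4/27·R4.
R5 ← R5 + 809/162·R4.
R6 ← R6 − 734/81·R4.
Swap R5 and R6.
R5 ← R5 / (9815/809).
R1 ← R1 − 1438/809·R5.
R2 ← R2 + 1279/809·R5.
R3 ← R3 + 1342/809·R5.
R4 ← R4 + 1937/1618·R5.
R6 reduces to 0 = 0, so the extra equation is consistent.
Reading off the reduced rows gives x_1 = 5/2, x_2 = -1/2, x_3 = -11/5, x_4 = -8/3, x_5 = -4/3.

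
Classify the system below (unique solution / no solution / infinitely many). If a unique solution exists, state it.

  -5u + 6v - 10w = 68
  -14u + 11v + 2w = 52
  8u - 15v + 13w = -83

u = -6, v = -2, w = -5

Row-reduce the augmented matrix:
R1 ← R1 / (-5).
R2 ← R2 + 14·R1.
R3 ← R3 − 8·R1.
R2 ← R2 / (-29/5).
R1 ← R1 + 6/5·R2.
R3 ← R3 + 27/5·R2.
R3 ← R3 / (-897/29).
R1 ← R1 + 122/29·R3.
R2 ← R2 + 150/29·R3.
Reading off the reduced rows gives u = -6, v = -2, w = -5.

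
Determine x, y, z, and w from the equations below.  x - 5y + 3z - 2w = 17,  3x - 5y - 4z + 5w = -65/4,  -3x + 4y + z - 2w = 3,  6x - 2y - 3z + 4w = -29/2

x = 0, y = -1, z = 5/2, w = -9/4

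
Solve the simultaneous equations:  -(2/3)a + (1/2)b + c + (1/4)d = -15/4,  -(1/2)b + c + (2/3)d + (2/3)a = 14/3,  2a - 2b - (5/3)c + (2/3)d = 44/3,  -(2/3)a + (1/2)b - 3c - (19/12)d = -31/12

no solution

Row-reduce:
R1 ← R1 / (-2/3).
R2 ← R2 − 2/3·R1.
R3 ← R3 − 2·R1.
R4 ← R4 + 2/3·R1.
Swap R2 and R3.
R2 ← R2 / (-1/2).
R1 ← R1 + 3/4·R2.
R3 ← R3 / (2).
R1 ← R1 + 7/2·R3.
R2 ← R2 + 8/3·R3.
R4 ← R4 + 4·R3.
Row 4 reduces to 0 = 3, a contradiction. The system is inconsistent.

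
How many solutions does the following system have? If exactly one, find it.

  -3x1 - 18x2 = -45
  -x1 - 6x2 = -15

infinitely many solutions

Row-reduce:
R1 ← R1 / (-3).
R2 ← R2 + 1·R1.
Rank is 1 with 2 unknowns, leaving x2 free.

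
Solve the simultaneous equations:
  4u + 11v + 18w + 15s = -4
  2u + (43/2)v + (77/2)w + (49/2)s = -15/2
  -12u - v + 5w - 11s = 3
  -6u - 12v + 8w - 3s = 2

no solution

Row-reduce:
R1 ← R1 / (4).
R2 ← R2 − 2·R1.
R3 ← R3 + 12·R1.
R4 ← R4 + 6·R1.
R2 ← R2 / (16).
R1 ← R1 − 11/4·R2.
R3 ← R3 − 32·R2.
R4 ← R4 − 9/2·R2.
Swap R3 and R4.
R3 ← R3 / (1709/64).
R1 ← R1 + 73/128·R3.
R2 ← R2 − 59/32·R3.
Row 4 reduces to 0 = 2, a contradiction. The system is inconsistent.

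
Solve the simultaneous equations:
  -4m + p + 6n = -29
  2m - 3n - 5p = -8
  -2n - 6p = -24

m = 4, n = -3, p = 5

Row-reduce the augmented matrix:
R1 ← R1 / (-4).
R2 ← R2 − 2·R1.
Swap R2 and R3.
R2 ← R2 / (-2).
R1 ← R1 + 3/2·R2.
R3 ← R3 / (-9/2).
R1 ← R1 − 17/4·R3.
R2 ← R2 − 3·R3.
Reading off the reduced rows gives m = 4, n = -3, p = 5.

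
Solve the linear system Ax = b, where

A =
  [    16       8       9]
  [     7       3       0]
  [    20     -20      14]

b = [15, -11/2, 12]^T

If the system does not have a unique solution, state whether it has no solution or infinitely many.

Row-reduce the augmented matrix:
R1 ← R1 / (16).
R2 ← R2 − 7·R1.
R3 ← R3 − 20·R1.
R2 ← R2 / (-1/2).
R1 ← R1 − 1/2·R2.
R3 ← R3 + 30·R2.
R3 ← R3 / (239).
R1 ← R1 + 27/8·R3.
R2 ← R2 − 63/8·R3.
Reading off the reduced rows gives x_1 = -1, x_2 = 1/2, x_3 = 3.

x_1 = -1, x_2 = 1/2, x_3 = 3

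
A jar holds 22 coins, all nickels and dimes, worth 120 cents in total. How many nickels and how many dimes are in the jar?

nickels: 20, dimes: 2

Let n = nickels, d = dimes.
  n + d = 22
  5n + 10d = 120
Row-reduce the augmented matrix:
R2 ← R2 − 5·R1.
R2 ← R2 / (5).
R1 ← R1 − 1·R2.
Reading off the reduced rows gives n = 20, d = 2.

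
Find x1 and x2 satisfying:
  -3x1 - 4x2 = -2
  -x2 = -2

x1 = -2, x2 = 2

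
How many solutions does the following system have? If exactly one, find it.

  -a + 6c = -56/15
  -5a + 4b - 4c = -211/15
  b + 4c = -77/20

Row-reduce the augmented matrix:
R1 ← R1 / (-1).
R2 ← R2 + 5·R1.
R2 ← R2 / (4).
R3 ← R3 − 1·R2.
R3 ← R3 / (25/2).
R1 ← R1 + 6·R3.
R2 ← R2 + 17/2·R3.
Reading off the reduced rows gives a = 4/3, b = -9/4, c = -2/5.

a = 4/3, b = -9/4, c = -2/5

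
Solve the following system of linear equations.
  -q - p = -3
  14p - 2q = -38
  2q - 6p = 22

Row-reduce the augmented matrix:
R1 ← R1 / (-1).
R2 ← R2 − 14·R1.
R3 ← R3 + 6·R1.
R2 ← R2 / (-16).
R1 ← R1 − 1·R2.
R3 ← R3 − 8·R2.
R3 reduces to 0 = 0, so the extra equation is consistent.
Reading off the reduced rows gives p = -2, q = 5.

p = -2, q = 5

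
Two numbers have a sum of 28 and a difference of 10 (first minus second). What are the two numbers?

first number: 19, second number: 9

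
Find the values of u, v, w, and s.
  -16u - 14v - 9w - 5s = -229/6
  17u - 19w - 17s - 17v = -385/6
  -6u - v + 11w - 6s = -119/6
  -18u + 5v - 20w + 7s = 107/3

u = 0, v = 7/3, w = -1/2, s = 2

Row-reduce the augmented matrix:
R1 ← R1 / (-16).
R2 ← R2 − 17·R1.
R3 ← R3 + 6·R1.
R4 ← R4 + 18·R1.
R2 ← R2 / (-255/8).
R1 ← R1 − 7/8·R2.
R3 ← R3 − 17/4·R2.
R4 ← R4 − 83/4·R2.
R3 ← R3 / (317/30).
R1 ← R1 + 113/510·R3.
R2 ← R2 − 457/510·R3.
R4 ← R4 + 14519/510·R3.
R4 ← R4 / (-113324/5389).
R1 ← R1 + 2419/5389·R4.
R2 ← R2 − 7017/5389·R4.
R3 ← R3 + 213/317·R4.
Reading off the reduced rows gives u = 0, v = 7/3, w = -1/2, s = 2.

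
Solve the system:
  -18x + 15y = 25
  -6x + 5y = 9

Row-reduce:
R1 ← R1 / (-18).
R2 ← R2 + 6·R1.
Row 2 reduces to 0 = 2/3, a contradiction. The system is inconsistent.

no solution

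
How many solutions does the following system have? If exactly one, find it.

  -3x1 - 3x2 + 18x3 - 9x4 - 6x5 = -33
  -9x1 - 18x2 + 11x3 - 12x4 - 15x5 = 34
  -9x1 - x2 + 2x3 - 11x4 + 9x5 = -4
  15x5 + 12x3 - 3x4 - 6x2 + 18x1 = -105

infinitely many solutions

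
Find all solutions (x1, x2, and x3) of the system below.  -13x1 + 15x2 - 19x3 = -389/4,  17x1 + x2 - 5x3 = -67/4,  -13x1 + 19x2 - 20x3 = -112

x1 = 0, x2 = -3, x3 = 11/4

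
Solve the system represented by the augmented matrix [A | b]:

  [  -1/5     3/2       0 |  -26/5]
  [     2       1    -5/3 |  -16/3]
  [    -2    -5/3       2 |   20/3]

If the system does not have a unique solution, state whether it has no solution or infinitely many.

Row-reduce the augmented matrix:
R1 ← R1 / (-1/5).
R2 ← R2 − 2·R1.
R3 ← R3 + 2·R1.
R2 ← R2 / (16).
R1 ← R1 + 15/2·R2.
R3 ← R3 + 50/3·R2.
R3 ← R3 / (19/72).
R1 ← R1 + 25/32·R3.
R2 ← R2 + 5/48·R3.
Reading off the reduced rows gives x_1 = -4, x_2 = -4, x_3 = -4.

x_1 = -4, x_2 = -4, x_3 = -4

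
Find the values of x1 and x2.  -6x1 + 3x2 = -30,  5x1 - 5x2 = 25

Row-reduce the augmented matrix:
R1 ← R1 / (-6).
R2 ← R2 − 5·R1.
R2 ← R2 / (-5/2).
R1 ← R1 + 1/2·R2.
Reading off the reduced rows gives x1 = 5, x2 = 0.

x1 = 5, x2 = 0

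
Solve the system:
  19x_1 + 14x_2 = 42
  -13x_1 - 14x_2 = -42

x_1 = 0, x_2 = 3

Row-reduce the augmented matrix:
R1 ← R1 / (19).
R2 ← R2 + 13·R1.
R2 ← R2 / (-84/19).
R1 ← R1 − 14/19·R2.
Reading off the reduced rows gives x_1 = 0, x_2 = 3.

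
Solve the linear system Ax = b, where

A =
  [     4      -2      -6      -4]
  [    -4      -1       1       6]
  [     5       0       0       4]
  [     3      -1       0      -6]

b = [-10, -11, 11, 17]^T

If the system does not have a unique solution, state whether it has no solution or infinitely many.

x_1 = 3, x_2 = -2, x_3 = 5, x_4 = -1

Row-reduce the augmented matrix:
R1 ← R1 / (4).
R2 ← R2 + 4·R1.
R3 ← R3 − 5·R1.
R4 ← R4 − 3·R1.
R2 ← R2 / (-3).
R1 ← R1 + 1/2·R2.
R3 ← R3 − 5/2·R2.
R4 ← R4 − 1/2·R2.
R3 ← R3 / (10/3).
R1 ← R1 + 2/3·R3.
R2 ← R2 − 5/3·R3.
R4 ← R4 − 11/3·R3.
R4 ← R4 / (-72/5).
R1 ← R1 − 4/5·R4.
R2 ← R2 + 6·R4.
R3 ← R3 − 16/5·R4.
Reading off the reduced rows gives x_1 = 3, x_2 = -2, x_3 = 5, x_4 = -1.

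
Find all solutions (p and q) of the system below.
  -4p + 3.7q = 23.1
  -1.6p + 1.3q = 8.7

p = -3, q = 3

Row-reduce the augmented matrix:
R1 ← R1 / (-4).
R2 ← R2 + 8/5·R1.
R2 ← R2 / (-9/50).
R1 ← R1 + 37/40·R2.
Reading off the reduced rows gives p = -3, q = 3.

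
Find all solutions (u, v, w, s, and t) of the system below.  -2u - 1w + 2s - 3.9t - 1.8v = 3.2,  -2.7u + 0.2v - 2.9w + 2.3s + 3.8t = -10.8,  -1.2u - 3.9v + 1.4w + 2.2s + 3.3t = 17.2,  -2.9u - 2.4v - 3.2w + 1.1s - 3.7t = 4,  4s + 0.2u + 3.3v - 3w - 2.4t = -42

Row-reduce the augmented matrix:
R1 ← R1 / (-2).
R2 ← R2 + 27/10·R1.
R3 ← R3 + 6/5·R1.
R4 ← R4 + 29/10·R1.
R5 ← R5 − 1/5·R1.
R2 ← R2 / (263/100).
R1 ← R1 − 9/10·R2.
R3 ← R3 + 141/50·R2.
R4 ← R4 − 21/100·R2.
R5 ← R5 − 78/25·R2.
R3 ← R3 / (889/2630).
R1 ← R1 − 271/263·R3.
R2 ← R2 + 155/263·R3.
R4 ← R4 + 4277/2630·R3.
R5 ← R5 + 3317/2630·R3.
R4 ← R4 / (622/635).
R1 ← R1 + 2315/889·R4.
R2 ← R2 − 750/889·R4.
R3 ← R3 − 1502/889·R4.
R5 ← R5 − 6050/889·R4.
R5 ← R5 / (-20820623/43540).
R1 ← R1 − 2642897/17416·R5.
R2 ← R2 + 300241/8708·R5.
R3 ← R3 + 732727/8708·R5.
R4 ← R4 − 190825/2488·R5.
Reading off the reduced rows gives u = -4, v = -4, w = 4, s = -4, t = 0.

u = -4, v = -4, w = 4, s = -4, t = 0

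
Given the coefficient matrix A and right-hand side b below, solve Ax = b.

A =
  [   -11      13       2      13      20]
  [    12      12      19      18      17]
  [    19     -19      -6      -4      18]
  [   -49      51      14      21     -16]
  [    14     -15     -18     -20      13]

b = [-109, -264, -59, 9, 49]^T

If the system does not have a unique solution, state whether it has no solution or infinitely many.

infinitely many solutions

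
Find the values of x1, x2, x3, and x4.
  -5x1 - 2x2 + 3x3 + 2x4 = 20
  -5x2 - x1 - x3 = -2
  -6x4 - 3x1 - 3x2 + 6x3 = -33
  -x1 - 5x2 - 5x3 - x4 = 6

Row-reduce the augmented matrix:
R1 ← R1 / (-5).
R2 ← R2 + 1·R1.
R3 ← R3 + 3·R1.
R4 ← R4 + 1·R1.
R2 ← R2 / (-23/5).
R1 ← R1 − 2/5·R2.
R3 ← R3 + 9/5·R2.
R4 ← R4 + 23/5·R2.
R3 ← R3 / (111/23).
R1 ← R1 + 17/23·R3.
R2 ← R2 − 8/23·R3.
R4 ← R4 + 4·R3.
R4 ← R4 / (-253/37).
R1 ← R1 + 56/37·R4.
R2 ← R2 − 22/37·R4.
R3 ← R3 + 54/37·R4.
Reading off the reduced rows gives x1 = -5, x2 = 2, x3 = -3, x4 = 4.

x1 = -5, x2 = 2, x3 = -3, x4 = 4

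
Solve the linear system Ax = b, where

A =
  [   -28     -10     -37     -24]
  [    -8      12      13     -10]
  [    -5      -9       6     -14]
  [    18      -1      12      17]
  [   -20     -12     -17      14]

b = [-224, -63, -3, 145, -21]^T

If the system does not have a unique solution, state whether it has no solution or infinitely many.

Row-reduce:
R1 ← R1 / (-28).
R2 ← R2 + 8·R1.
R3 ← R3 + 5·R1.
R4 ← R4 − 18·R1.
R5 ← R5 + 20·R1.
R2 ← R2 / (104/7).
R1 ← R1 − 5/14·R2.
R3 ← R3 + 101/14·R2.
R4 ← R4 + 52/7·R2.
R5 ← R5 + 34/7·R2.
R3 ← R3 / (5003/208).
R1 ← R1 − 157/208·R3.
R2 ← R2 − 165/104·R3.
R5 ← R5 − 891/52·R3.
Swap R4 and R5.
R4 ← R4 / (190728/5003).
R1 ← R1 − 6431/5003·R4.
R2 ← R2 − 2651/5003·R4.
R3 ← R3 + 2338/5003·R4.
Row 5 reduces to 0 = 3/2, a contradiction. The system is inconsistent.

no solution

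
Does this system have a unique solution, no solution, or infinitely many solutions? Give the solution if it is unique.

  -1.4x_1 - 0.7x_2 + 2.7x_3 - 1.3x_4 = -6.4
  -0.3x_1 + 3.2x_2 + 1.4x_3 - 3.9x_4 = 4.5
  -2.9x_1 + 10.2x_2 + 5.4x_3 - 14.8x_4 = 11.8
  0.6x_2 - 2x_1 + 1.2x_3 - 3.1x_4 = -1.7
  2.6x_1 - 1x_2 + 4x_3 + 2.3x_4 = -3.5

x_1 = 4, x_2 = -1, x_3 = -2, x_4 = -3

Row-reduce the augmented matrix:
R1 ← R1 / (-7/5).
R2 ← R2 + 3/10·R1.
R3 ← R3 + 29/10·R1.
R4 ← R4 + 2·R1.
R5 ← R5 − 13/5·R1.
R2 ← R2 / (67/20).
R1 ← R1 − 1/2·R2.
R3 ← R3 − 233/20·R2.
R4 ← R4 − 8/5·R2.
R5 ← R5 + 23/10·R2.
R3 ← R3 / (-7151/2345).
R1 ← R1 + 962/469·R3.
R2 ← R2 − 115/469·R3.
R4 ← R4 + 7151/2345·R3.
R5 ← R5 − 22461/2345·R3.
Swap R4 and R5.
R4 ← R4 / (-38318/35755).
R1 ← R1 − 8164/7151·R4.
R2 ← R2 + 14901/14302·R4.
R3 ← R3 + 2283/14302·R4.
R5 reduces to 0 = 0, so the extra equation is consistent.
Reading off the reduced rows gives x_1 = 4, x_2 = -1, x_3 = -2, x_4 = -3.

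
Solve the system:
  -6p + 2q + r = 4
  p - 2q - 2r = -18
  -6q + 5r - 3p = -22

Row-reduce the augmented matrix:
R1 ← R1 / (-6).
R2 ← R2 − 1·R1.
R3 ← R3 + 3·R1.
R2 ← R2 / (-5/3).
R1 ← R1 + 1/3·R2.
R3 ← R3 + 7·R2.
R3 ← R3 / (61/5).
R1 ← R1 − 1/5·R3.
R2 ← R2 − 11/10·R3.
Reading off the reduced rows gives p = 2, q = 6, r = 4.

p = 2, q = 6, r = 4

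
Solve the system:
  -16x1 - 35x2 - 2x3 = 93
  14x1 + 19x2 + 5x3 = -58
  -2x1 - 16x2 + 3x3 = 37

Row-reduce:
R1 ← R1 / (-16).
R2 ← R2 − 14·R1.
R3 ← R3 + 2·R1.
R2 ← R2 / (-93/8).
R1 ← R1 − 35/16·R2.
R3 ← R3 + 93/8·R2.
Row 3 reduces to 0 = 2, a contradiction. The system is inconsistent.

no solution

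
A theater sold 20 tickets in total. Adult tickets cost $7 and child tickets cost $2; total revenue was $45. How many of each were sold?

Let a = adult tickets, c = child tickets.
  a + c = 20
  7a + 2c = 45
From equation 1: a = 20 − c.
Substitute into equation 2 and solve: c = 19.
Then a = 1.

adult tickets: 1, child tickets: 19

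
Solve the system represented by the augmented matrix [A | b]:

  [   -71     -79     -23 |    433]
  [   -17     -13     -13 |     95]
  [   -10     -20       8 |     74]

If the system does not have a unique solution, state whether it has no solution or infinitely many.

infinitely many solutions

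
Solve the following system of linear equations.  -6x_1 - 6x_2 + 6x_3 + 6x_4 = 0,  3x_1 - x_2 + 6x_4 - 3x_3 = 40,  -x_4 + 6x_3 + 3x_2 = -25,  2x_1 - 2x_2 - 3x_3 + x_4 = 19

x_1 = 2, x_2 = -1, x_3 = -3, x_4 = 4

Row-reduce the augmented matrix:
R1 ← R1 / (-6).
R2 ← R2 − 3·R1.
R4 ← R4 − 2·R1.
R2 ← R2 / (-4).
R1 ← R1 − 1·R2.
R3 ← R3 − 3·R2.
R4 ← R4 + 4·R2.
R3 ← R3 / (6).
R1 ← R1 + 1·R3.
R4 ← R4 + 1·R3.
R4 ← R4 / (-121/24).
R1 ← R1 − 53/24·R4.
R2 ← R2 + 9/4·R4.
R3 ← R3 − 23/24·R4.
Reading off the reduced rows gives x_1 = 2, x_2 = -1, x_3 = -3, x_4 = 4.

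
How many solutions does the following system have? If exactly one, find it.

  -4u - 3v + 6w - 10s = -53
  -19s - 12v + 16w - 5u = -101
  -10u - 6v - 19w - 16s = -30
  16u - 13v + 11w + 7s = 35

u = 1, v = -1, w = -2, s = 4

Row-reduce the augmented matrix:
R1 ← R1 / (-4).
R2 ← R2 + 5·R1.
R3 ← R3 + 10·R1.
R4 ← R4 − 16·R1.
R2 ← R2 / (-33/4).
R1 ← R1 − 3/4·R2.
R3 ← R3 − 3/2·R2.
R4 ← R4 + 25·R2.
R3 ← R3 / (-357/11).
R1 ← R1 + 8/11·R3.
R2 ← R2 + 34/33·R3.
R4 ← R4 − 305/33·R3.
R4 ← R4 / (-11863/1071).
R1 ← R1 − 619/357·R4.
R2 ← R2 − 34/63·R4.
R3 ← R3 + 86/357·R4.
Reading off the reduced rows gives u = 1, v = -1, w = -2, s = 4.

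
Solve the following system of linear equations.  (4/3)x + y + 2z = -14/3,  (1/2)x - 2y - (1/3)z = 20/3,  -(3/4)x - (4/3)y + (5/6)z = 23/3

x = -2, y = -4, z = 1

Row-reduce the augmented matrix:
R1 ← R1 / (4/3).
R2 ← R2 − 1/2·R1.
R3 ← R3 + 3/4·R1.
R2 ← R2 / (-19/8).
R1 ← R1 − 3/4·R2.
R3 ← R3 + 37/48·R2.
R3 ← R3 / (395/171).
R1 ← R1 − 22/19·R3.
R2 ← R2 − 26/57·R3.
Reading off the reduced rows gives x = -2, y = -4, z = 1.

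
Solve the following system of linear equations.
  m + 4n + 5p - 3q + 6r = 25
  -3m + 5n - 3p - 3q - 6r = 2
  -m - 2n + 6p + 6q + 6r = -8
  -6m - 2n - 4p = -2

Row-reduce:
R2 ← R2 + 3·R1.
R3 ← R3 + 1·R1.
R4 ← R4 + 6·R1.
R2 ← R2 / (17).
R1 ← R1 − 4·R2.
R3 ← R3 − 2·R2.
R4 ← R4 − 22·R2.
R3 ← R3 / (163/17).
R1 ← R1 − 37/17·R3.
R2 ← R2 − 12/17·R3.
R4 ← R4 − 178/17·R3.
R4 ← R4 / (-1188/163).
R1 ← R1 + 192/163·R4.
R2 ← R2 + 168/163·R4.
R3 ← R3 − 75/163·R4.
Rank is 4 with 5 unknowns, leaving r free.

infinitely many solutions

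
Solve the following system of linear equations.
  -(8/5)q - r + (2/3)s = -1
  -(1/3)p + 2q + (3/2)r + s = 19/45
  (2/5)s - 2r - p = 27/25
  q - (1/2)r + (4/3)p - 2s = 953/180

p = 7/3, q = 7/4, r = -5/3, s = 1/5

Row-reduce the augmented matrix:
Swap R1 and R2.
R1 ← R1 / (-1/3).
R3 ← R3 + 1·R1.
R4 ← R4 − 4/3·R1.
R2 ← R2 / (-8/5).
R1 ← R1 + 6·R2.
R3 ← R3 + 6·R2.
R4 ← R4 − 9·R2.
R3 ← R3 / (-11/4).
R1 ← R1 + 3/4·R3.
R2 ← R2 − 5/8·R3.
R4 ← R4 + 1/8·R3.
R4 ← R4 / (329/55).
R1 ← R1 + 226/55·R4.
R2 ← R2 + 52/33·R4.
R3 ← R3 − 102/55·R4.
Reading off the reduced rows gives p = 7/3, q = 7/4, r = -5/3, s = 1/5.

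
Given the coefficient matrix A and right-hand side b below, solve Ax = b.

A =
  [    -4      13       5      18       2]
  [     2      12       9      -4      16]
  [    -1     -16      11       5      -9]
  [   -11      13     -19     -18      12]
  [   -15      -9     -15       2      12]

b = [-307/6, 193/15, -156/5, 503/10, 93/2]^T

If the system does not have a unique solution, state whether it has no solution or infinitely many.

x_1 = 2, x_2 = -3/2, x_3 = -11/5, x_4 = -1, x_5 = 8/3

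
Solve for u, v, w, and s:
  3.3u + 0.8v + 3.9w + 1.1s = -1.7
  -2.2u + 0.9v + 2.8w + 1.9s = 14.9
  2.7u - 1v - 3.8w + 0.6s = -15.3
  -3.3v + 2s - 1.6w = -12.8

u = -3, v = 4, w = 1, s = 1

Row-reduce the augmented matrix:
R1 ← R1 / (33/10).
R2 ← R2 + 11/5·R1.
R3 ← R3 − 27/10·R1.
R2 ← R2 / (43/30).
R1 ← R1 − 8/33·R2.
R3 ← R3 + 91/55·R2.
R4 ← R4 + 33/10·R2.
R3 ← R3 / (-3583/4730).
R1 ← R1 − 127/473·R3.
R2 ← R2 − 162/43·R3.
R4 ← R4 − 2329/215·R3.
R4 ← R4 / (1692681/35830).
R1 ← R1 − 3078/3583·R4.
R2 ← R2 − 55405/3583·R4.
R3 ← R3 + 12959/3583·R4.
Reading off the reduced rows gives u = -3, v = 4, w = 1, s = 1.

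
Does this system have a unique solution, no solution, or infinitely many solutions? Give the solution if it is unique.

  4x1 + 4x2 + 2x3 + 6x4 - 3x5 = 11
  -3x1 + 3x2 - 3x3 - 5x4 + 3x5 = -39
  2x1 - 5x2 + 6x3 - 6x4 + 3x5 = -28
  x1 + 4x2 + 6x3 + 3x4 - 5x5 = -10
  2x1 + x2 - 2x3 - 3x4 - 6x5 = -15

Row-reduce the augmented matrix:
R1 ← R1 / (4).
R2 ← R2 + 3·R1.
R3 ← R3 − 2·R1.
R4 ← R4 − 1·R1.
R5 ← R5 − 2·R1.
R2 ← R2 / (6).
R1 ← R1 − 1·R2.
R3 ← R3 + 7·R2.
R4 ← R4 − 3·R2.
R5 ← R5 + 1·R2.
R3 ← R3 / (13/4).
R1 ← R1 − 3/4·R3.
R2 ← R2 + 1/4·R3.
R4 ← R4 − 25/4·R3.
R5 ← R5 + 13/4·R3.
R4 ← R4 / (787/39).
R1 ← R1 − 148/39·R4.
R2 ← R2 + 32/39·R4.
R3 ← R3 + 115/39·R4.
R5 ← R5 + 47/3·R4.
R5 ← R5 / (-16709/1574).
R1 ← R1 − 1099/1574·R5.
R2 ← R2 + 55/787·R5.
R3 ← R3 + 419/787·R5.
R4 ← R4 + 1167/1574·R5.
Reading off the reduced rows gives x1 = -1, x2 = -5, x3 = -2, x4 = 6, x5 = -1.

x1 = -1, x2 = -5, x3 = -2, x4 = 6, x5 = -1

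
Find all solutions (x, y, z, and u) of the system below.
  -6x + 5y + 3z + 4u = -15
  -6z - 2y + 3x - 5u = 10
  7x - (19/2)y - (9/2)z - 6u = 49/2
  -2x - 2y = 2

infinitely many solutions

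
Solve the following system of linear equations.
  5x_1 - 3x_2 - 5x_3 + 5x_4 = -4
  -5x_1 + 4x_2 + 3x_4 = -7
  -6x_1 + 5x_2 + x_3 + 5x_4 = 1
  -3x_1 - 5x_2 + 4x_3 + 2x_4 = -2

Row-reduce the augmented matrix:
R1 ← R1 / (5).
R2 ← R2 + 5·R1.
R3 ← R3 + 6·R1.
R4 ← R4 + 3·R1.
R1 ← R1 + 3/5·R2.
R3 ← R3 − 7/5·R2.
R4 ← R4 + 34/5·R2.
R3 ← R3 / (2).
R1 ← R1 + 4·R3.
R2 ← R2 + 5·R3.
R4 ← R4 + 33·R3.
R4 ← R4 / (561/10).
R1 ← R1 − 27/5·R4.
R2 ← R2 − 15/2·R4.
R3 ← R3 + 1/10·R4.
Reading off the reduced rows gives x_1 = 5, x_2 = 3, x_3 = 6, x_4 = 2.

x_1 = 5, x_2 = 3, x_3 = 6, x_4 = 2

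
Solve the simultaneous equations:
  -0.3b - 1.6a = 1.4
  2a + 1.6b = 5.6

a = -2, b = 6

Row-reduce the augmented matrix:
R1 ← R1 / (-8/5).
R2 ← R2 − 2·R1.
R2 ← R2 / (49/40).
R1 ← R1 − 3/16·R2.
Reading off the reduced rows gives a = -2, b = 6.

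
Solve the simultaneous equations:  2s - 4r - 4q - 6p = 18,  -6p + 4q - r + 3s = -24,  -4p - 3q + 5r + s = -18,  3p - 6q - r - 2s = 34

Row-reduce:
R1 ← R1 / (-6).
R2 ← R2 + 6·R1.
R3 ← R3 + 4·R1.
R4 ← R4 − 3·R1.
R2 ← R2 / (8).
R1 ← R1 − 2/3·R2.
R3 ← R3 + 1/3·R2.
R4 ← R4 + 8·R2.
R3 ← R3 / (187/24).
R1 ← R1 − 5/12·R3.
R2 ← R2 − 3/8·R3.
Row 4 reduces to 0 = 1, a contradiction. The system is inconsistent.

no solution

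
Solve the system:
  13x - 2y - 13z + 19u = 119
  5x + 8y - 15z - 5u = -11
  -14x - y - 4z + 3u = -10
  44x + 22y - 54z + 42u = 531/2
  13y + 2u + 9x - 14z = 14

no solution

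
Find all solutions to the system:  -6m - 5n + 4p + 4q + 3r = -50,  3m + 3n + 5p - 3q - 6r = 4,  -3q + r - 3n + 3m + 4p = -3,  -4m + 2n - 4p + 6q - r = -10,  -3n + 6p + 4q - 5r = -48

m = 4, n = 6, p = -1, q = -1, r = 4

Row-reduce the augmented matrix:
R1 ← R1 / (-6).
R2 ← R2 − 3·R1.
R3 ← R3 − 3·R1.
R4 ← R4 + 4·R1.
R2 ← R2 / (1/2).
R1 ← R1 − 5/6·R2.
R3 ← R3 + 11/2·R2.
R4 ← R4 − 16/3·R2.
R5 ← R5 + 3·R2.
R3 ← R3 / (83).
R1 ← R1 + 37/3·R3.
R2 ← R2 − 14·R3.
R4 ← R4 + 244/3·R3.
R5 ← R5 − 48·R3.
R4 ← R4 / (186/83).
R1 ← R1 + 65/83·R4.
R2 ← R2 − 2/83·R4.
R3 ← R3 + 12/83·R4.
R5 ← R5 − 410/83·R4.
R5 ← R5 / (-695/279).
R1 ← R1 + 197/558·R5.
R2 ← R2 + 296/279·R5.
R3 ← R3 + 59/93·R5.
R4 ← R4 + 263/558·R5.
Reading off the reduced rows gives m = 4, n = 6, p = -1, q = -1, r = 4.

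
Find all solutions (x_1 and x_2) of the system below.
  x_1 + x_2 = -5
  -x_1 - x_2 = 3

no solution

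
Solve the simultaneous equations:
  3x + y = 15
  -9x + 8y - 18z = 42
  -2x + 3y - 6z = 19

infinitely many solutions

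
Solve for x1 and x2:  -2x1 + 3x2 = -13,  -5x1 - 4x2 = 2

Row-reduce the augmented matrix:
R1 ← R1 / (-2).
R2 ← R2 + 5·R1.
R2 ← R2 / (-23/2).
R1 ← R1 + 3/2·R2.
Reading off the reduced rows gives x1 = 2, x2 = -3.

x1 = 2, x2 = -3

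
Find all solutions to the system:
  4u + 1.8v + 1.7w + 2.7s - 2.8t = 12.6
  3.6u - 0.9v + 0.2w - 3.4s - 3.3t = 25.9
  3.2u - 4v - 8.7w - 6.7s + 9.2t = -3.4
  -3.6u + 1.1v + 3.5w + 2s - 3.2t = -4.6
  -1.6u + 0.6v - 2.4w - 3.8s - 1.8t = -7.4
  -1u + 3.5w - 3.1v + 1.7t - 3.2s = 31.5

Row-reduce the augmented matrix:
R1 ← R1 / (4).
R2 ← R2 − 18/5·R1.
R3 ← R3 − 16/5·R1.
R4 ← R4 + 18/5·R1.
R5 ← R5 + 8/5·R1.
R6 ← R6 + 1·R1.
R2 ← R2 / (-63/25).
R1 ← R1 − 9/20·R2.
R3 ← R3 + 136/25·R2.
R4 ← R4 − 68/25·R2.
R5 ← R5 − 33/25·R2.
R6 ← R6 + 53/20·R2.
R3 ← R3 / (-647/90).
R1 ← R1 − 3/16·R3.
R2 ← R2 − 19/36·R3.
R4 ← R4 − 647/180·R3.
R5 ← R5 + 29/12·R3.
R6 ← R6 − 3833/720·R3.
Swap R4 and R5.
R4 ← R4 / (-63643/9058).
R1 ← R1 + 9743/36232·R4.
R2 ← R2 − 23433/9058·R4.
R3 ← R3 + 2347/4529·R4.
R6 ← R6 − 1152999/181160·R4.
Swap R5 and R6.
R5 ← R5 / (28813587/6364300).
R1 ← R1 + 255529/1272860·R5.
R2 ← R2 + 501806/318215·R5.
R3 ← R3 + 399257/318215·R5.
R4 ← R4 − 350561/318215·R5.
R6 reduces to 0 = 0, so the extra equation is consistent.
Reading off the reduced rows gives u = 4, v = 0, w = 6, s = -4, t = 1.

u = 4, v = 0, w = 6, s = -4, t = 1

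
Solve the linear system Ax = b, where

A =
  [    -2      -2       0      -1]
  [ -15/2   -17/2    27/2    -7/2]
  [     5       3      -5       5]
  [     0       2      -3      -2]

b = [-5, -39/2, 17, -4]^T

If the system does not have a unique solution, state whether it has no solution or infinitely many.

Row-reduce:
R1 ← R1 / (-2).
R2 ← R2 + 15/2·R1.
R3 ← R3 − 5·R1.
R2 ← R2 / (-1).
R1 ← R1 − 1·R2.
R3 ← R3 + 2·R2.
R4 ← R4 − 2·R2.
R3 ← R3 / (-32).
R1 ← R1 − 27/2·R3.
R2 ← R2 + 27/2·R3.
R4 ← R4 − 24·R3.
Row 4 reduces to 0 = -1, a contradiction. The system is inconsistent.

no solution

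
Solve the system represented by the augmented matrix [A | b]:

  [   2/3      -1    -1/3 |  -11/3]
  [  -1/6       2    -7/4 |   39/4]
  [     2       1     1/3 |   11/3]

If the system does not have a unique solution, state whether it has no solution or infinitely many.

Row-reduce the augmented matrix:
R1 ← R1 / (2/3).
R2 ← R2 + 1/6·R1.
R3 ← R3 − 2·R1.
R2 ← R2 / (7/4).
R1 ← R1 + 3/2·R2.
R3 ← R3 − 4·R2.
R3 ← R3 / (116/21).
R1 ← R1 + 29/14·R3.
R2 ← R2 + 22/21·R3.
Reading off the reduced rows gives x_1 = 0, x_2 = 4, x_3 = -1.

x_1 = 0, x_2 = 4, x_3 = -1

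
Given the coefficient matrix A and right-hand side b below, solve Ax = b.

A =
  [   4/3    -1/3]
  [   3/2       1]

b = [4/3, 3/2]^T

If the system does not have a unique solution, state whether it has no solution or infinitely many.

Row-reduce the augmented matrix:
R1 ← R1 / (4/3).
R2 ← R2 − 3/2·R1.
R2 ← R2 / (11/8).
R1 ← R1 + 1/4·R2.
Reading off the reduced rows gives x_1 = 1, x_2 = 0.

x_1 = 1, x_2 = 0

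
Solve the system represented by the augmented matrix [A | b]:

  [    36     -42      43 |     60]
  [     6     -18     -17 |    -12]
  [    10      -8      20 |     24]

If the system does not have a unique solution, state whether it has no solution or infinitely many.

Row-reduce:
R1 ← R1 / (36).
R2 ← R2 − 6·R1.
R3 ← R3 − 10·R1.
R2 ← R2 / (-11).
R1 ← R1 + 7/6·R2.
R3 ← R3 − 11/3·R2.
Rank is 2 with 3 unknowns, leaving x_3 free.

infinitely many solutions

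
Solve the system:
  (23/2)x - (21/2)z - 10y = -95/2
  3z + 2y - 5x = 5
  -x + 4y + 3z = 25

Row-reduce:
R1 ← R1 / (23/2).
R2 ← R2 + 5·R1.
R3 ← R3 + 1·R1.
R2 ← R2 / (-54/23).
R1 ← R1 + 20/23·R2.
R3 ← R3 − 72/23·R2.
Rank is 2 with 3 unknowns, leaving z free.

infinitely many solutions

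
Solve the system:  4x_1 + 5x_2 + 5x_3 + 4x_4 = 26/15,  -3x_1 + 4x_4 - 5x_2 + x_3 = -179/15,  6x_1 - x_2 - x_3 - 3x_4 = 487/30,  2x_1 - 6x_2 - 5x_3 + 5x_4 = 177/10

x_1 = 13/5, x_2 = 2/3, x_3 = -14/5, x_4 = 1/2

Row-reduce the augmented matrix:
R1 ← R1 / (4).
R2 ← R2 + 3·R1.
R3 ← R3 − 6·R1.
R4 ← R4 − 2·R1.
R2 ← R2 / (-5/4).
R1 ← R1 − 5/4·R2.
R3 ← R3 + 17/2·R2.
R4 ← R4 + 17/2·R2.
R3 ← R3 / (-204/5).
R1 ← R1 − 6·R3.
R2 ← R2 + 19/5·R3.
R4 ← R4 + 199/5·R3.
R4 ← R4 / (2165/204).
R1 ← R1 + 11/34·R4.
R2 ← R2 + 67/204·R4.
R3 ← R3 − 283/204·R4.
Reading off the reduced rows gives x_1 = 13/5, x_2 = 2/3, x_3 = -14/5, x_4 = 1/2.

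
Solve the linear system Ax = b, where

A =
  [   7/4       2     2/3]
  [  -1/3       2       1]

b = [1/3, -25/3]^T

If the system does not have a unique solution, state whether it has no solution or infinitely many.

Row-reduce:
R1 ← R1 / (7/4).
R2 ← R2 + 1/3·R1.
R2 ← R2 / (50/21).
R1 ← R1 − 8/7·R2.
Rank is 2 with 3 unknowns, leaving x_3 free.

infinitely many solutions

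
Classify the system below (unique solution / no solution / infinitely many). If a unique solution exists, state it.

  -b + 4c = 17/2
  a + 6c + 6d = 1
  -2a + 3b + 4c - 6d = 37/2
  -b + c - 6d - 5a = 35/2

Row-reduce the augmented matrix:
Swap R1 and R2.
R3 ← R3 + 2·R1.
R4 ← R4 + 5·R1.
R2 ← R2 / (-1).
R3 ← R3 − 3·R2.
R4 ← R4 + 1·R2.
R3 ← R3 / (28).
R1 ← R1 − 6·R3.
R2 ← R2 + 4·R3.
R4 ← R4 − 27·R3.
R4 ← R4 / (255/14).
R1 ← R1 − 33/7·R4.
R2 ← R2 − 6/7·R4.
R3 ← R3 − 3/14·R4.
Reading off the reduced rows gives a = -1, b = -1/2, c = 2, d = -5/3.

a = -1, b = -1/2, c = 2, d = -5/3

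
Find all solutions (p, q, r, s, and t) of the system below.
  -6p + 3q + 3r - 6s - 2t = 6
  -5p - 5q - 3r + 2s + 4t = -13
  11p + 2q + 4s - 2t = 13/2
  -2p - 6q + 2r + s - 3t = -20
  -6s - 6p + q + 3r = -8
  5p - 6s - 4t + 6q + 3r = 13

no solution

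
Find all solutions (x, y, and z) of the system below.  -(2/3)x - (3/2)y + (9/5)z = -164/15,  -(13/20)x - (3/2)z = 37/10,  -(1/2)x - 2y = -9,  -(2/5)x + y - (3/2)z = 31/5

Row-reduce:
R1 ← R1 / (-2/3).
R2 ← R2 + 13/20·R1.
R3 ← R3 + 1/2·R1.
R4 ← R4 + 2/5·R1.
R2 ← R2 / (117/80).
R1 ← R1 − 9/4·R2.
R3 ← R3 + 7/8·R2.
R4 ← R4 − 19/10·R2.
R3 ← R3 / (-643/195).
R1 ← R1 − 30/13·R3.
R2 ← R2 + 434/195·R3.
R4 ← R4 − 643/390·R3.
Row 4 reduces to 0 = -2, a contradiction. The system is inconsistent.

no solution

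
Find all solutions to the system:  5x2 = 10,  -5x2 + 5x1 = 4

x1 = 14/5, x2 = 2

Row-reduce the augmented matrix:
Swap R1 and R2.
R1 ← R1 / (5).
R2 ← R2 / (5).
R1 ← R1 + 1·R2.
Reading off the reduced rows gives x1 = 14/5, x2 = 2.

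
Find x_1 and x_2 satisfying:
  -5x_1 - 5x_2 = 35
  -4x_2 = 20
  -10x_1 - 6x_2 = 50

x_1 = -2, x_2 = -5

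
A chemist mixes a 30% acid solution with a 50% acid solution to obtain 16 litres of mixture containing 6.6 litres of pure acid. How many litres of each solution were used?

litres of solution A: 7, litres of solution B: 9

Let a = litres of solution A, b = litres of solution B.
  a + b = 16
  (3/10)a + (1/2)b = 33/5
Row-reduce the augmented matrix:
R2 ← R2 − 3/10·R1.
R2 ← R2 / (1/5).
R1 ← R1 − 1·R2.
Reading off the reduced rows gives a = 7, b = 9.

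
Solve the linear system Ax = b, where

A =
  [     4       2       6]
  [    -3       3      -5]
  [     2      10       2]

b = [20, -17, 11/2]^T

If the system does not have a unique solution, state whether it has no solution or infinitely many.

Row-reduce:
R1 ← R1 / (4).
R2 ← R2 + 3·R1.
R3 ← R3 − 2·R1.
R2 ← R2 / (9/2).
R1 ← R1 − 1/2·R2.
R3 ← R3 − 9·R2.
Row 3 reduces to 0 = -1/2, a contradiction. The system is inconsistent.

no solution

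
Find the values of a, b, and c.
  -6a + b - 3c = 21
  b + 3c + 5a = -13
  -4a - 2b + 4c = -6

a = -2, b = 3, c = -2

Row-reduce the augmented matrix:
R1 ← R1 / (-6).
R2 ← R2 − 5·R1.
R3 ← R3 + 4·R1.
R2 ← R2 / (11/6).
R1 ← R1 + 1/6·R2.
R3 ← R3 + 8/3·R2.
R3 ← R3 / (74/11).
R1 ← R1 − 6/11·R3.
R2 ← R2 − 3/11·R3.
Reading off the reduced rows gives a = -2, b = 3, c = -2.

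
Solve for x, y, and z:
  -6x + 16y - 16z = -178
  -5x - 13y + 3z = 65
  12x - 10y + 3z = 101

Row-reduce the augmented matrix:
R1 ← R1 / (-6).
R2 ← R2 + 5·R1.
R3 ← R3 − 12·R1.
R2 ← R2 / (-79/3).
R1 ← R1 + 8/3·R2.
R3 ← R3 − 22·R2.
R3 ← R3 / (-1213/79).
R1 ← R1 − 80/79·R3.
R2 ← R2 + 49/79·R3.
Reading off the reduced rows gives x = 3, y = -5, z = 5.

x = 3, y = -5, z = 5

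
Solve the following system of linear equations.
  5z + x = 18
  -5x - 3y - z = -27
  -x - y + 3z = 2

Row-reduce:
R2 ← R2 + 5·R1.
R3 ← R3 + 1·R1.
R2 ← R2 / (-3).
R3 ← R3 + 1·R2.
Row 3 reduces to 0 = -1, a contradiction. The system is inconsistent.

no solution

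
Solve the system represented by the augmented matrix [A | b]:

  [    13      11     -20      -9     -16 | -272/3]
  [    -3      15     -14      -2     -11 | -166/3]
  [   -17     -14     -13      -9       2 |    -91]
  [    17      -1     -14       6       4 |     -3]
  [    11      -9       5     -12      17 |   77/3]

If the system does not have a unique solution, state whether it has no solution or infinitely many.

x_1 = 1, x_2 = 4/3, x_3 = 3, x_4 = 7/3, x_5 = 7/3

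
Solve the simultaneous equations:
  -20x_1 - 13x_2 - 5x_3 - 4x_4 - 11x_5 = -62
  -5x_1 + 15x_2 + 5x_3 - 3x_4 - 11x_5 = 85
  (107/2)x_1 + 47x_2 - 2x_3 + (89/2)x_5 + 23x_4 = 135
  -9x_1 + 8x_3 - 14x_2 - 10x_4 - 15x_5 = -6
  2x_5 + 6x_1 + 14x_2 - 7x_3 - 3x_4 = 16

no solution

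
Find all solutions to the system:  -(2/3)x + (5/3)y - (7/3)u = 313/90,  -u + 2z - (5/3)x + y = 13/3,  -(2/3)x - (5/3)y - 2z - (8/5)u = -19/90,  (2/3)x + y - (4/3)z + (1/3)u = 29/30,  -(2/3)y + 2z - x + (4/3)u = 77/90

Row-reduce the augmented matrix:
R1 ← R1 / (-2/3).
R2 ← R2 + 5/3·R1.
R3 ← R3 + 2/3·R1.
R4 ← R4 − 2/3·R1.
R5 ← R5 + 1·R1.
R2 ← R2 / (-19/6).
R1 ← R1 + 5/2·R2.
R3 ← R3 + 10/3·R2.
R4 ← R4 − 8/3·R2.
R5 ← R5 + 19/6·R2.
R3 ← R3 / (-78/19).
R1 ← R1 + 30/19·R3.
R2 ← R2 + 12/19·R3.
R4 ← R4 − 20/57·R3.
R4 ← R4 / (596/351).
R1 ← R1 − 53/39·R4.
R2 ← R2 + 167/195·R4.
R3 ← R3 − 1241/1170·R4.
R5 reduces to 0 = 0, so the extra equation is consistent.
Reading off the reduced rows gives x = -14/5, y = 5/3, z = -3/4, u = 1/2.

x = -14/5, y = 5/3, z = -3/4, u = 1/2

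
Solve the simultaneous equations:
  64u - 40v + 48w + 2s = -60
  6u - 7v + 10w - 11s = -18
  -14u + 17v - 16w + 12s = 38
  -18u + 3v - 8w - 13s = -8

infinitely many solutions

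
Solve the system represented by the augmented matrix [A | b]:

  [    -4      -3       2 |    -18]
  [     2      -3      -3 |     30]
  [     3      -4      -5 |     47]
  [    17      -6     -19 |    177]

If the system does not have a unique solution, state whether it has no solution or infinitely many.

x_1 = 3, x_2 = -2, x_3 = -6

Row-reduce the augmented matrix:
R1 ← R1 / (-4).
R2 ← R2 − 2·R1.
R3 ← R3 − 3·R1.
R4 ← R4 − 17·R1.
R2 ← R2 / (-9/2).
R1 ← R1 − 3/4·R2.
R3 ← R3 + 25/4·R2.
R4 ← R4 + 75/4·R2.
R3 ← R3 / (-13/18).
R1 ← R1 + 5/6·R3.
R2 ← R2 − 4/9·R3.
R4 ← R4 + 13/6·R3.
R4 reduces to 0 = 0, so the extra equation is consistent.
Reading off the reduced rows gives x_1 = 3, x_2 = -2, x_3 = -6.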